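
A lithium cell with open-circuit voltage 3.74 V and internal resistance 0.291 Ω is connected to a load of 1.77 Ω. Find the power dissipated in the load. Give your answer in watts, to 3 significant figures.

Find the circuit current first, then P = I²R for the load (series elements share I).
I = ε / (r + R) = 3.74 / (0.291 + 1.77) = 1.815 A
P_load = I² R = (1.815)² × 1.77 = 5.829 W

5.83 W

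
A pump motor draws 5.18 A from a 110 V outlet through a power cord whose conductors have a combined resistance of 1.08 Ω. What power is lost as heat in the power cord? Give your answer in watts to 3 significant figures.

29.0 W

The power cord and load are in series, so the same current flows in both; the loss is I²R_line.
The power cord carries the full 5.18 A.
P_line = I² R_line = (5.180)² × 1.08 = 28.98 W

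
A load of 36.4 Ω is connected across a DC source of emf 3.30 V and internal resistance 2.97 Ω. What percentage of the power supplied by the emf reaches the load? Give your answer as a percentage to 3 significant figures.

η = P_load/(P_load+P_int) = I²R/(I²R+I²r) = R/(R+r) — the I² cancels for series elements.
η = R / (R + r) = 36.4 / (36.4 + 2.97) = 0.9246

92.5 %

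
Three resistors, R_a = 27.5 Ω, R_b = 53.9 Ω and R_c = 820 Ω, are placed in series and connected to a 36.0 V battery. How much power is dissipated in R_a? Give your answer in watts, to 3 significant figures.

0.0439 W

Series elements share the same current, so find I first, then use P = I²R.
R_total = 27.5 + 53.9 + 820 = 901.4 Ω
I = V / R_total = 36.0 / 901.4 = 0.03994 A
P_R_a = I² × R_a = (0.03994)² × 27.5 = 0.04386 W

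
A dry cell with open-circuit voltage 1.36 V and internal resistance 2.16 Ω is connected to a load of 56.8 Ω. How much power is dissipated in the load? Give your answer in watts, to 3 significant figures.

Find the circuit current first, then P = I²R for the load (series elements share I).
I = ε / (r + R) = 1.36 / (2.16 + 56.8) = 0.02307 A
P_load = I² R = (0.02307)² × 56.8 = 0.03022 W

0.0302 W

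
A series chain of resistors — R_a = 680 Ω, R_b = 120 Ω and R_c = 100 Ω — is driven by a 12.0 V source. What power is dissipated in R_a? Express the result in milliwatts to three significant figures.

121 mW

Since the resistors are in series they all carry the loop current I = V/R_total; the power in any one is I²R.
R_total = 680 + 120 + 100 = 900.0 Ω
I = V / R_total = 12.0 / 900.0 = 0.01333 A
P_R_a = I² × R_a = (0.01333)² × 680 = 0.1209 W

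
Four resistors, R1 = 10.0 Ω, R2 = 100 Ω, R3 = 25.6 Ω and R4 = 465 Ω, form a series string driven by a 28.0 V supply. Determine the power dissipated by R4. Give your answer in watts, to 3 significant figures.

1.01 W

In a series string the same current flows through every resistor — find that current, then P = I²R for the one we want.
R_total = 10.0 + 100 + 25.6 + 465 = 600.6 Ω
I = V / R_total = 28.0 / 600.6 = 0.04662 A
P_R4 = I² × R4 = (0.04662)² × 465 = 1.011 W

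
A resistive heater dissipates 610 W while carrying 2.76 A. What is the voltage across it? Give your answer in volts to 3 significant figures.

221 V

The two known quantities fix the third via V = P / I.
V = 610 / 2.760 = 221.0 V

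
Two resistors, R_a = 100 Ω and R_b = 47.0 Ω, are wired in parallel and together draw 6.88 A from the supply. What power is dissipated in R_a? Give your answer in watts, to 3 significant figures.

Only the total current is stated, so first find the parallel equivalent to get the voltage across the combination.
1/R_eq = 1/100 + 1/47.0 ⇒ R_eq = 31.97 Ω
V = I_total × R_eq = 6.880 × 31.97 = 220.0 V
P_R_a = V² / R_a = (220.0)² / 100 = 483.9 W

484 W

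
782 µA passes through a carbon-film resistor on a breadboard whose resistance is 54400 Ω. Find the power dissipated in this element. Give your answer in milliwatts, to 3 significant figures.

With I and R stated, P = I²R applies in one step.
P = (0.0007820 A)² × 54400 Ω = 0.03327 W

33.3 mW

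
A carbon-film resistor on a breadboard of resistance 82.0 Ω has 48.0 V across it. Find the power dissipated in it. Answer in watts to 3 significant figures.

28.1 W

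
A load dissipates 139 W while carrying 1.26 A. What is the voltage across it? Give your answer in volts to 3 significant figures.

Rearranging the power relation for the two known quantities gives V = P / I.
V = 139 / 1.260 = 110.3 V

110 V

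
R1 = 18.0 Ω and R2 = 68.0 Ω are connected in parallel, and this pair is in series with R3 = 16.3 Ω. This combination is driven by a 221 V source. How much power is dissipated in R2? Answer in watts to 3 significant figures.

First find R_p for the parallel pair, then treat R_p + R3 as a series loop.
R_p = (18.0×68.0)/(18.0+68.0) = 14.23 Ω
R_total = R_p + 16.3 = 14.23 + 16.3 = 30.53 Ω
I = V / R_total = 221 / 30.53 = 7.238 A
Voltage across the parallel pair: V_p = I × R_p = 7.238 × 14.23 = 103.0 V
R2 has V_p across it, so P = V_p²/R2.
P_R2 = (103.0)² / 68.0 = 156.1 W

156 W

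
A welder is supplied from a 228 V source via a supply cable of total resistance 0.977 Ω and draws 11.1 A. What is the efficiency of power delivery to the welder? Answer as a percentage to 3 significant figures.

95.2 %

The supply cable carries the full 11.1 A.
P_line = I² R_line = (11.10)² × 0.977 = 120.4 W
P_source = V I = 228 × 11.10 = 2531 W; P_load = 2410 W
η = P_load / P_source = 2410 / 2531 = 0.9524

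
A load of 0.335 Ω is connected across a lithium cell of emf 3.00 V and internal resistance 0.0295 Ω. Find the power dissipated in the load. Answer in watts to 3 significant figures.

The internal resistance and the load are in series, so the same I flows through both; get I from ε/(r+R), then I²R for the load.
I = ε / (r + R) = 3.00 / (0.0295 + 0.335) = 8.230 A
P_load = I² R = (8.230)² × 0.335 = 22.69 W

22.7 W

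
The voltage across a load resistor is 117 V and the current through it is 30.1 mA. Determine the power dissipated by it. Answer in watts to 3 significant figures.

V and I are known directly — P = V I, no intermediate step needed.
P = 117 V × 0.03010 A = 3.522 W

3.52 W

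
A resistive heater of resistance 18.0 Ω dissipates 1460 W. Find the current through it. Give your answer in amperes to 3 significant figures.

Rearranging the power relation for the two known quantities gives I = √(P / R).
I = √(1460 / 18.0) = 9.006 A

9.01 A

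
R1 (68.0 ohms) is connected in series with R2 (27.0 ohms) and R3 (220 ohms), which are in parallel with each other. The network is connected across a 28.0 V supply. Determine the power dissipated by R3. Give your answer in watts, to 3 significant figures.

0.243 W

Reduce the parallel pair to R_p first; the network is then a simple series string.
R_p = (27.0×220)/(27.0+220) = 24.05 Ω
R_total = 68.0 + 24.05 = 92.05 Ω
I = V / R_total = 28.0 / 92.05 = 0.3042 A
Voltage across the parallel pair: V_p = I × R_p = 0.3042 × 24.05 = 7.315 V
R3 is across V_p, so use P = V²/R for that branch.
P_R3 = (7.315)² / 220 = 0.2432 W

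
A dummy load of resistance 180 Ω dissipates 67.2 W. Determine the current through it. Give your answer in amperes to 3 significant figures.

0.611 A

From P = V I = I²R = V²/R, with the two given quantities we get I = √(P / R).
I = √(67.2 / 180) = 0.6110 A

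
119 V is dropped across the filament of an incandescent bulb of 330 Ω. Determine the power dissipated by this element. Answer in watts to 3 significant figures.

42.9 W

V and R are stated; P = V²/R avoids computing the current.
P = (119 V)² / 330 Ω = 42.91 W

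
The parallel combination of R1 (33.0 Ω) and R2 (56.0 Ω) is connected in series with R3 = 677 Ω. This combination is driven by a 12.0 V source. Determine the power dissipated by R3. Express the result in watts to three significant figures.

0.200 W

Collapse the R1‖R2 pair into one equivalent R_p; then R_p and R3 form a series string.
R_p = (33.0×56.0)/(33.0+56.0) = 20.76 Ω
R_total = R_p + 677 = 20.76 + 677 = 697.8 Ω
I = V / R_total = 12.0 / 697.8 = 0.01720 A
R3 is the series element, so its power is I²R.
P_R3 = (0.01720)² × 677 = 0.2002 W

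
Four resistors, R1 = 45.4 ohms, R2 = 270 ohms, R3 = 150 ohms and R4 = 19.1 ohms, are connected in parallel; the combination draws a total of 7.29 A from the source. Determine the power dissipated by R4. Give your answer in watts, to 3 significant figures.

387 W

Parallel branches share V, not I — compute V via R_eq, then use V²/R for the target branch.
1/R_eq = 1/45.4 + 1/270 + 1/150 + 1/19.1 ⇒ R_eq = 11.80 Ω
V = I_total × R_eq = 7.290 × 11.80 = 86.01 V
P_R4 = V² / R4 = (86.01)² / 19.1 = 387.4 W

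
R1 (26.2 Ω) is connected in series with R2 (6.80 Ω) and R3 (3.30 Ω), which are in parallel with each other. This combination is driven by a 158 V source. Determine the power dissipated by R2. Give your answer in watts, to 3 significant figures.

22.4 W

Replace R2 and R3 with their parallel equivalent so the circuit becomes R1 in series with R_p.
R_p = (6.80×3.30)/(6.80+3.30) = 2.222 Ω
R_total = 26.2 + 2.222 = 28.42 Ω
I = V / R_total = 158 / 28.42 = 5.559 A
Voltage across the parallel pair: V_p = I × R_p = 5.559 × 2.222 = 12.35 V
With V_p across R2, its power is V_p²/R2.
P_R2 = (12.35)² / 6.80 = 22.43 W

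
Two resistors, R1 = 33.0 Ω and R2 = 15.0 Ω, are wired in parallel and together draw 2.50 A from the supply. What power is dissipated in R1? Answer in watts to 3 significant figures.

We need the common branch voltage; get it from I_total × R_eq, then P = V²/R for the branch.
1/R_eq = 1/33.0 + 1/15.0 ⇒ R_eq = 10.31 Ω
V = I_total × R_eq = 2.500 × 10.31 = 25.78 V
P_R1 = V² / R1 = (25.78)² / 33.0 = 20.14 W

20.1 W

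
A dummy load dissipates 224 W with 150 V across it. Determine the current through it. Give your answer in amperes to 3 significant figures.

From P = V I = I²R = V²/R, with the two given quantities we get I = P / V.
I = 224 / 150 = 1.493 A

1.49 A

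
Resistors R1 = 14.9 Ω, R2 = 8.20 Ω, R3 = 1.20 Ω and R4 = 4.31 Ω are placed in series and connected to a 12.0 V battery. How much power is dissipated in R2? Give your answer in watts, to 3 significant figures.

In a series string the same current flows through every resistor — find that current, then P = I²R for the one we want.
R_total = 14.9 + 8.20 + 1.20 + 4.31 = 28.61 Ω
I = V / R_total = 12.0 / 28.61 = 0.4194 A
P_R2 = I² × R2 = (0.4194)² × 8.20 = 1.443 W

1.44 W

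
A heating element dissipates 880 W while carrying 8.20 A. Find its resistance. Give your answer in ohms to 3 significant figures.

From P = V I = I²R = V²/R, with the two given quantities we get R = P / I².
R = 880 / (8.200)² = 13.09 Ω

13.1 Ω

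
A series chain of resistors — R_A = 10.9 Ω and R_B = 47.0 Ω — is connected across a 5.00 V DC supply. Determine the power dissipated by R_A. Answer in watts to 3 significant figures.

The current is common to all series resistors; compute it, then apply P = I²R for the target.
R_total = 10.9 + 47.0 = 57.90 Ω
I = V / R_total = 5.00 / 57.90 = 0.08636 A
P_R_A = I² × R_A = (0.08636)² × 10.9 = 0.08128 W

0.0813 W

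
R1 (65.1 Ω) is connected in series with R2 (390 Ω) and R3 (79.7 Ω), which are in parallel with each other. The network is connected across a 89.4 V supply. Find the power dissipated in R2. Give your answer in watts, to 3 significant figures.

First combine the parallel branches into one equivalent R_p, then R1 + R_p is a series pair.
R_p = (390×79.7)/(390+79.7) = 66.18 Ω
R_total = 65.1 + 66.18 = 131.3 Ω
I = V / R_total = 89.4 / 131.3 = 0.6810 A
Voltage across the parallel pair: V_p = I × R_p = 0.6810 × 66.18 = 45.07 V
R2 is across V_p, so use P = V²/R for that branch.
P_R2 = (45.07)² / 390 = 5.208 W

5.21 W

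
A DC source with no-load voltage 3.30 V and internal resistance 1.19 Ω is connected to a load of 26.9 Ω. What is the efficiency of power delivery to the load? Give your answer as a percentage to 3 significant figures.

Both r and R carry the same current, so the power split is just the resistance split: η = R/(R+r).
η = R / (R + r) = 26.9 / (26.9 + 1.19) = 0.9576

95.8 %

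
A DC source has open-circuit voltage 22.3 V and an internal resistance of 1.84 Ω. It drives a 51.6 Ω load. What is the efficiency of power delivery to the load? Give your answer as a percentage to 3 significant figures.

96.6 %

η = P_load/(P_load+P_int) = I²R/(I²R+I²r) = R/(R+r) — the I² cancels for series elements.
η = R / (R + r) = 51.6 / (51.6 + 1.84) = 0.9656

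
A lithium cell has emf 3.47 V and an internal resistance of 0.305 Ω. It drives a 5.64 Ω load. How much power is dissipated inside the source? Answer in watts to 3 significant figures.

The source's internal resistance is just another series element carrying I; its dissipation is I²r.
I = ε / (r + R) = 3.47 / (0.305 + 5.64) = 0.5837 A
P_int = I² r = (0.5837)² × 0.305 = 0.1039 W

0.104 W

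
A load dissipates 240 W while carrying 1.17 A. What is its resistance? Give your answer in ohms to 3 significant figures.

Rearranging the power relation for the two known quantities gives R = P / I².
R = 240 / (1.170)² = 175.3 Ω

175 Ω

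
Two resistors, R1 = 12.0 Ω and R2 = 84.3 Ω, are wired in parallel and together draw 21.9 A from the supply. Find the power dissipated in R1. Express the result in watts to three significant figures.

4410 W

We need the common branch voltage; get it from I_total × R_eq, then P = V²/R for the branch.
1/R_eq = 1/12.0 + 1/84.3 ⇒ R_eq = 10.50 Ω
V = I_total × R_eq = 21.90 × 10.50 = 230.1 V
P_R1 = V² / R1 = (230.1)² / 12.0 = 4410 W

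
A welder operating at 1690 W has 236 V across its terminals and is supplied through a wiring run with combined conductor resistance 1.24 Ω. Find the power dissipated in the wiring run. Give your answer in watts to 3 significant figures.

Line loss is just I²R for the cable — we know both I and R_line directly.
I = P / V = 1690 / 236 = 7.161 A through the wiring run.
P_line = I² R_line = (7.161)² × 1.24 = 63.59 W

63.6 W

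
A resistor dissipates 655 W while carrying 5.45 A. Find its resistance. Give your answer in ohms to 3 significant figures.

22.1 Ω

From P = V I = I²R = V²/R, with the two given quantities we get R = P / I².
R = 655 / (5.450)² = 22.05 Ω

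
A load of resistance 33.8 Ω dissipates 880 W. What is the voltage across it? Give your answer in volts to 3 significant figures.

From P = V I = I²R = V²/R, with the two given quantities we get V = √(P R).
V = √(880 × 33.8) = 172.5 V

172 V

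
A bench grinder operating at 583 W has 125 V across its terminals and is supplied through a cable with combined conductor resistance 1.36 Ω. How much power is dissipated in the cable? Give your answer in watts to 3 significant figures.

29.6 W

The cable and load are in series, so the same current flows in both; the loss is I²R_line.
I = P / V = 583 / 125 = 4.664 A through the cable.
P_line = I² R_line = (4.664)² × 1.36 = 29.58 W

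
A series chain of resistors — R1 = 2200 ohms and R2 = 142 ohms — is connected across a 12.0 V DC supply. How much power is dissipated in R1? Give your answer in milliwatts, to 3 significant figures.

57.8 mW

Series elements share the same current, so find I first, then use P = I²R.
R_total = 2200 + 142 = 2342 Ω
I = V / R_total = 12.0 / 2342 = 0.005124 A
P_R1 = I² × R1 = (0.005124)² × 2200 = 0.05776 W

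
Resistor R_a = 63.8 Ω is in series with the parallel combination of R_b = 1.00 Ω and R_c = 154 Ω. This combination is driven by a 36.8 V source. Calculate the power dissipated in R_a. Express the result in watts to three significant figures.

Reduce the parallel pair to R_p first; the network is then a simple series string.
R_p = (1.00×154)/(1.00+154) = 0.9935 Ω
R_total = 63.8 + 0.9935 = 64.79 Ω
I = V / R_total = 36.8 / 64.79 = 0.5680 A
The full supply current passes through R_a: P = I²R.
P_R_a = (0.5680)² × 63.8 = 20.58 W

20.6 W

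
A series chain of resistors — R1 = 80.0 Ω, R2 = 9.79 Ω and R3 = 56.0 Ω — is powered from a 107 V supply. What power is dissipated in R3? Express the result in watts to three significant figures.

Every series element carries the same I. Get I from the total resistance, then P = I² × R3.
R_total = 80.0 + 9.79 + 56.0 = 145.8 Ω
I = V / R_total = 107 / 145.8 = 0.7339 A
P_R3 = I² × R3 = (0.7339)² × 56.0 = 30.16 W

30.2 W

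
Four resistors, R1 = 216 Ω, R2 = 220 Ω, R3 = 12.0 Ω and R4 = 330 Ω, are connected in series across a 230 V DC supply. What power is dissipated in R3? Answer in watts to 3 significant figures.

1.05 W

The current is common to all series resistors; compute it, then apply P = I²R for the target.
R_total = 216 + 220 + 12.0 + 330 = 778.0 Ω
I = V / R_total = 230 / 778.0 = 0.2956 A
P_R3 = I² × R3 = (0.2956)² × 12.0 = 1.049 W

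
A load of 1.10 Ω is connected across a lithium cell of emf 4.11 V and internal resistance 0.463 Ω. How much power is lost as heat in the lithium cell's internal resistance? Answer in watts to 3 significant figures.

3.20 W

Internal loss is I²r, with I set by the total series resistance r+R.
I = ε / (r + R) = 4.11 / (0.463 + 1.10) = 2.630 A
P_int = I² r = (2.630)² × 0.463 = 3.201 W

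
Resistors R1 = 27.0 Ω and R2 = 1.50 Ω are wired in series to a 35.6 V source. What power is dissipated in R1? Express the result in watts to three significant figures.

42.1 W

Series elements share the same current, so find I first, then use P = I²R.
R_total = 27.0 + 1.50 = 28.50 Ω
I = V / R_total = 35.6 / 28.50 = 1.249 A
P_R1 = I² × R1 = (1.249)² × 27.0 = 42.13 W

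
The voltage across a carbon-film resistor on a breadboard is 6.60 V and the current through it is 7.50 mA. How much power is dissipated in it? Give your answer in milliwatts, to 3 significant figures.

Since both terminal voltage and current are stated, P = V I gives the power in one step.
P = 6.60 V × 0.007500 A = 0.04950 W

49.5 mW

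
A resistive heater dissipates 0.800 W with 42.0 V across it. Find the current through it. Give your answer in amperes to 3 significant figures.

Rearranging the power relation for the two known quantities gives I = P / V.
I = 0.800 / 42.0 = 0.01905 A

0.0190 A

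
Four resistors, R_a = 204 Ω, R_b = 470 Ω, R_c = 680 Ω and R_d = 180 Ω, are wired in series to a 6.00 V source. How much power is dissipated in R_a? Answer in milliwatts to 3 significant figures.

3.12 mW

Series elements share the same current, so find I first, then use P = I²R.
R_total = 204 + 470 + 680 + 180 = 1534 Ω
I = V / R_total = 6.00 / 1534 = 0.003911 A
P_R_a = I² × R_a = (0.003911)² × 204 = 0.003121 W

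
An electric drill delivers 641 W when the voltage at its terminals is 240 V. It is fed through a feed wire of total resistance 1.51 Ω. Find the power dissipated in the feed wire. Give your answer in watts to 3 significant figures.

10.8 W

Line loss is just I²R for the cable — we know both I and R_line directly.
I = P / V = 641 / 240 = 2.671 A through the feed wire.
P_line = I² R_line = (2.671)² × 1.51 = 10.77 W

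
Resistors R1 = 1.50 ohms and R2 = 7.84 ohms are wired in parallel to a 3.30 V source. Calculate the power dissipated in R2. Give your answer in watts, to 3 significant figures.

1.39 W

The supply voltage appears across each parallel branch — just use P = V²/R2.
P_R2 = V² / R2 = (3.30)² / 7.84 Ω = 1.389 W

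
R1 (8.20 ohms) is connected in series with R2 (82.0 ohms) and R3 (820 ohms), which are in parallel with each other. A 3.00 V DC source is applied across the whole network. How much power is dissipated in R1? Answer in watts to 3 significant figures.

0.0108 W

First combine the parallel branches into one equivalent R_p, then R1 + R_p is a series pair.
R_p = (82.0×820)/(82.0+820) = 74.55 Ω
R_total = 8.20 + 74.55 = 82.75 Ω
I = V / R_total = 3.00 / 82.75 = 0.03626 A
R1 is in the main series path, so its power is I²R1.
P_R1 = (0.03626)² × 8.20 = 0.01078 W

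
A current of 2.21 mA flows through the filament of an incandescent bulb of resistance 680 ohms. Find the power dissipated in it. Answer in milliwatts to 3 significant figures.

3.32 mW

Current and resistance are given, so P = I²R is the direct form.
P = (0.002210 A)² × 680 Ω = 0.003321 W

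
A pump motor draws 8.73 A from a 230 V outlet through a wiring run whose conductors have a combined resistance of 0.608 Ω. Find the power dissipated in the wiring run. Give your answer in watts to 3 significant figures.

46.3 W

Only the current and the line resistance are needed for the I²R loss.
The wiring run carries the full 8.73 A.
P_line = I² R_line = (8.730)² × 0.608 = 46.34 W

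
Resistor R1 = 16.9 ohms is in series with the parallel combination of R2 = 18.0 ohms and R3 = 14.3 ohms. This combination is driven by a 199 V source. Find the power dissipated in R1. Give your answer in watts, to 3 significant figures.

1080 W

Collapse R2‖R3 to a single equivalent, reducing the network to two series elements.
R_p = (18.0×14.3)/(18.0+14.3) = 7.969 Ω
R_total = 16.9 + 7.969 = 24.87 Ω
I = V / R_total = 199 / 24.87 = 8.002 A
R1 is in the main series path, so its power is I²R1.
P_R1 = (8.002)² × 16.9 = 1082 W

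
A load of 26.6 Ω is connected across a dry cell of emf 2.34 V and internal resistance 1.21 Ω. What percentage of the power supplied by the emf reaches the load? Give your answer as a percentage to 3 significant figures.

95.6 %

Efficiency is P_load / P_total. With a series r and R sharing the same I, P = I²R for each, so η = R/(R+r).
η = R / (R + r) = 26.6 / (26.6 + 1.21) = 0.9565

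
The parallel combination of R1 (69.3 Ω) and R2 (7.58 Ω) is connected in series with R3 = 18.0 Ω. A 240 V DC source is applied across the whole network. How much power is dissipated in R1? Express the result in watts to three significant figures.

Collapse the R1‖R2 pair into one equivalent R_p; then R_p and R3 form a series string.
R_p = (69.3×7.58)/(69.3+7.58) = 6.833 Ω
R_total = R_p + 18.0 = 6.833 + 18.0 = 24.83 Ω
I = V / R_total = 240 / 24.83 = 9.665 A
Voltage across the parallel pair: V_p = I × R_p = 9.665 × 6.833 = 66.04 V
R1 has V_p across it, so P = V_p²/R1.
P_R1 = (66.04)² / 69.3 = 62.92 W

62.9 W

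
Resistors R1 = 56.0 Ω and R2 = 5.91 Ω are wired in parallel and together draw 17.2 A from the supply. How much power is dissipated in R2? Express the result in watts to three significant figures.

1430 W

The branches share the same voltage, but only the total current is given — find V from the equivalent resistance first.
1/R_eq = 1/56.0 + 1/5.91 ⇒ R_eq = 5.346 Ω
V = I_total × R_eq = 17.20 × 5.346 = 91.95 V
P_R2 = V² / R2 = (91.95)² / 5.91 = 1431 W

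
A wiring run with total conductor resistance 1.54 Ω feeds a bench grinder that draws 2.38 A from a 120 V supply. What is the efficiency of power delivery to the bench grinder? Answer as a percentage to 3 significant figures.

96.9 %

The wiring run carries the full 2.38 A.
P_line = I² R_line = (2.380)² × 1.54 = 8.723 W
P_source = V I = 120 × 2.380 = 285.6 W; P_load = 276.9 W
η = P_load / P_source = 276.9 / 285.6 = 0.9695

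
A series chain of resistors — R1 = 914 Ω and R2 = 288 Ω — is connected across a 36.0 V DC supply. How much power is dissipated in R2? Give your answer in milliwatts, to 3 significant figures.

258 mW

Since the resistors are in series they all carry the loop current I = V/R_total; the power in any one is I²R.
R_total = 914 + 288 = 1202 Ω
I = V / R_total = 36.0 / 1202 = 0.02995 A
P_R2 = I² × R2 = (0.02995)² × 288 = 0.2583 W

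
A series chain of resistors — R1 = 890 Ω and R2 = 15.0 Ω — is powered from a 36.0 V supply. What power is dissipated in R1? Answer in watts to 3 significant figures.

Every series element carries the same I. Get I from the total resistance, then P = I² × R1.
R_total = 890 + 15.0 = 905.0 Ω
I = V / R_total = 36.0 / 905.0 = 0.03978 A
P_R1 = I² × R1 = (0.03978)² × 890 = 1.408 W

1.41 W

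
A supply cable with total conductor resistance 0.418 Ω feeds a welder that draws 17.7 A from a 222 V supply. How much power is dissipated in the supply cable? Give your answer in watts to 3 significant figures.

The supply cable is a series resistance carrying the load current; its dissipation is I²R_line.
The supply cable carries the full 17.7 A.
P_line = I² R_line = (17.70)² × 0.418 = 131.0 W

131 W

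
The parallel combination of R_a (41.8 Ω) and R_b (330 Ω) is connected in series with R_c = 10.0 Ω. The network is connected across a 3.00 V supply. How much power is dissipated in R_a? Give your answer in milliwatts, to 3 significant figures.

Collapse the R_a‖R_b pair into one equivalent R_p; then R_p and R_c form a series string.
R_p = (41.8×330)/(41.8+330) = 37.10 Ω
R_total = R_p + 10.0 = 37.10 + 10.0 = 47.10 Ω
I = V / R_total = 3.00 / 47.10 = 0.06369 A
Voltage across the parallel pair: V_p = I × R_p = 0.06369 × 37.10 = 2.363 V
R_a sits across V_p; its power is V_p²/R.
P_R_a = (2.363)² / 41.8 = 0.1336 W

134 mW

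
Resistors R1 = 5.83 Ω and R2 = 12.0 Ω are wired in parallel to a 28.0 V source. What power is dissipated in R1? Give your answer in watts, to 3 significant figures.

134 W

The supply voltage appears across each parallel branch — just use P = V²/R1.
P_R1 = V² / R1 = (28.0)² / 5.83 Ω = 134.5 W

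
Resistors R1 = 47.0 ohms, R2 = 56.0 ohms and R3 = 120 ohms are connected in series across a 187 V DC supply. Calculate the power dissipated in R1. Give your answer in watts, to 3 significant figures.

33.0 W

Since the resistors are in series they all carry the loop current I = V/R_total; the power in any one is I²R.
R_total = 47.0 + 56.0 + 120 = 223.0 Ω
I = V / R_total = 187 / 223.0 = 0.8386 A
P_R1 = I² × R1 = (0.8386)² × 47.0 = 33.05 W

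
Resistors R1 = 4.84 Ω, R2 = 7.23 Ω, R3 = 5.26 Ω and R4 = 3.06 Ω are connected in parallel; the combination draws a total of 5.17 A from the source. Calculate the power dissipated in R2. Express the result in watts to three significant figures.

Only the total current is stated, so first find the parallel equivalent to get the voltage across the combination.
1/R_eq = 1/4.84 + 1/7.23 + 1/5.26 + 1/3.06 ⇒ R_eq = 1.160 Ω
V = I_total × R_eq = 5.170 × 1.160 = 5.999 V
P_R2 = V² / R2 = (5.999)² / 7.23 = 4.977 W

4.98 W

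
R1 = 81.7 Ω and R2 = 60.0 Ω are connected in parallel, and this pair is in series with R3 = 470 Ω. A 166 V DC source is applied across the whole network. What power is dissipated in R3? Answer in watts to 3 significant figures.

Collapse the R1‖R2 pair into one equivalent R_p; then R_p and R3 form a series string.
R_p = (81.7×60.0)/(81.7+60.0) = 34.59 Ω
R_total = R_p + 470 = 34.59 + 470 = 504.6 Ω
I = V / R_total = 166 / 504.6 = 0.3290 A
R3 carries the full series current, so P = I²R.
P_R3 = (0.3290)² × 470 = 50.87 W

50.9 W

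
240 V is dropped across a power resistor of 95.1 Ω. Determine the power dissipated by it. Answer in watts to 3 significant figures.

606 W

V and R are stated; P = V²/R avoids computing the current.
P = (240 V)² / 95.1 Ω = 605.7 W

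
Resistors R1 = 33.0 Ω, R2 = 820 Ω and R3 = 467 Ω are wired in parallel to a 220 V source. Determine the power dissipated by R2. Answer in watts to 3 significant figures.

59.0 W

Every branch has 220 V across it, so for R2 the power is simply V²/R.
P_R2 = V² / R2 = (220)² / 820 Ω = 59.02 W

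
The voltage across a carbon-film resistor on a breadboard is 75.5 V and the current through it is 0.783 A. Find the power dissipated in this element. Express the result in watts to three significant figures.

59.1 W

Both the voltage across and the current through the element are known, so P = V I applies directly.
P = 75.5 V × 0.7830 A = 59.12 W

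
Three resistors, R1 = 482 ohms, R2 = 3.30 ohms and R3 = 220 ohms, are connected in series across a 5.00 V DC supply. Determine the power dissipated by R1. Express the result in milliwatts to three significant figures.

Since the resistors are in series they all carry the loop current I = V/R_total; the power in any one is I²R.
R_total = 482 + 3.30 + 220 = 705.3 Ω
I = V / R_total = 5.00 / 705.3 = 0.007089 A
P_R1 = I² × R1 = (0.007089)² × 482 = 0.02422 W

24.2 mW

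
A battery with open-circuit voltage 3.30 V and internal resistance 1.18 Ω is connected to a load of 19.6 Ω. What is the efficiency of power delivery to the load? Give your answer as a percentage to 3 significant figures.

94.3 %

Both r and R carry the same current, so the power split is just the resistance split: η = R/(R+r).
η = R / (R + r) = 19.6 / (19.6 + 1.18) = 0.9432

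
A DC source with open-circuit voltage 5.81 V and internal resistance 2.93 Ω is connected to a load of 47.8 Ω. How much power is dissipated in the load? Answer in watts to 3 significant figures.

0.627 W

With r and R in series, I = ε/(r+R); the load dissipates I²R.
I = ε / (r + R) = 5.81 / (2.93 + 47.8) = 0.1145 A
P_load = I² R = (0.1145)² × 47.8 = 0.6270 W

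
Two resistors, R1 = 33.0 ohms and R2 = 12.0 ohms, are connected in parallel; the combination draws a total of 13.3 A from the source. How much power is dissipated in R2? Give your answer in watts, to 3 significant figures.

1140 W

Only the total current is stated, so first find the parallel equivalent to get the voltage across the combination.
1/R_eq = 1/33.0 + 1/12.0 ⇒ R_eq = 8.800 Ω
V = I_total × R_eq = 13.30 × 8.800 = 117.0 V
P_R2 = V² / R2 = (117.0)² / 12.0 = 1142 W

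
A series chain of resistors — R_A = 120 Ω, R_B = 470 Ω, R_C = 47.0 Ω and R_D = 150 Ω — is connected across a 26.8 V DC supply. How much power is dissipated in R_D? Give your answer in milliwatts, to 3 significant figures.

Since the resistors are in series they all carry the loop current I = V/R_total; the power in any one is I²R.
R_total = 120 + 470 + 47.0 + 150 = 787.0 Ω
I = V / R_total = 26.8 / 787.0 = 0.03405 A
P_R_D = I² × R_D = (0.03405)² × 150 = 0.1739 W

174 mW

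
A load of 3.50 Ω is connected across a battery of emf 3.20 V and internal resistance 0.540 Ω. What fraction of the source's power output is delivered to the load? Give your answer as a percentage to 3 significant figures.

Both r and R carry the same current, so the power split is just the resistance split: η = R/(R+r).
η = R / (R + r) = 3.50 / (3.50 + 0.540) = 0.8663

86.6 %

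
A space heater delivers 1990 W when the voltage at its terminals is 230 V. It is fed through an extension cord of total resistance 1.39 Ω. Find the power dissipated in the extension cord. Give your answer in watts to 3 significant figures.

Line loss is just I²R for the cable — we know both I and R_line directly.
I = P / V = 1990 / 230 = 8.652 A through the extension cord.
P_line = I² R_line = (8.652)² × 1.39 = 104.1 W

104 W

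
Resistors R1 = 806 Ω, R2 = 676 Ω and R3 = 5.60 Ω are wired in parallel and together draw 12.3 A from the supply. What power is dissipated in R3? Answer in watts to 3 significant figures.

Only the total current is stated, so first find the parallel equivalent to get the voltage across the combination.
1/R_eq = 1/806 + 1/676 + 1/5.60 ⇒ R_eq = 5.516 Ω
V = I_total × R_eq = 12.30 × 5.516 = 67.85 V
P_R3 = V² / R3 = (67.85)² / 5.60 = 822.0 W

822 W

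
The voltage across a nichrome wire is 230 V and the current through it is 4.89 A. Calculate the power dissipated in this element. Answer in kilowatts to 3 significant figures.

1.12 kW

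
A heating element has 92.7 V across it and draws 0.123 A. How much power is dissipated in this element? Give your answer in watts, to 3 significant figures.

11.4 W

Since both terminal voltage and current are stated, P = V I gives the power in one step.
P = 92.7 V × 0.1230 A = 11.40 W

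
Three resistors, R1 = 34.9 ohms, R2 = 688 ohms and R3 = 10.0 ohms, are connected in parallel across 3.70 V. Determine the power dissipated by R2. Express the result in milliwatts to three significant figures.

19.9 mW

Every branch has 3.70 V across it, so for R2 the power is simply V²/R.
P_R2 = V² / R2 = (3.70)² / 688 Ω = 0.01990 W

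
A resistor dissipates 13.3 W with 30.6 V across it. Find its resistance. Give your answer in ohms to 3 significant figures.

Inverting the appropriate power form: R = V² / P.
R = (30.6)² / 13.3 = 70.40 Ω

70.4 Ω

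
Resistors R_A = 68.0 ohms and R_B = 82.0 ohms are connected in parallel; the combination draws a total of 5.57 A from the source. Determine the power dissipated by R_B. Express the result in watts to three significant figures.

523 W

We need the common branch voltage; get it from I_total × R_eq, then P = V²/R for the branch.
1/R_eq = 1/68.0 + 1/82.0 ⇒ R_eq = 37.17 Ω
V = I_total × R_eq = 5.570 × 37.17 = 207.1 V
P_R_B = V² / R_B = (207.1)² / 82.0 = 522.8 W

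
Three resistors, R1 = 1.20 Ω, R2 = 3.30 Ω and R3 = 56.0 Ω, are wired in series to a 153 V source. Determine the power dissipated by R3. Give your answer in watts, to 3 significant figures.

Series elements share the same current, so find I first, then use P = I²R.
R_total = 1.20 + 3.30 + 56.0 = 60.50 Ω
I = V / R_total = 153 / 60.50 = 2.529 A
P_R3 = I² × R3 = (2.529)² × 56.0 = 358.1 W

358 W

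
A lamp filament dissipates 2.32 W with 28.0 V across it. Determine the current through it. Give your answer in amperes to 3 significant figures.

From P = V I = I²R = V²/R, with the two given quantities we get I = P / V.
I = 2.32 / 28.0 = 0.08286 A

0.0829 A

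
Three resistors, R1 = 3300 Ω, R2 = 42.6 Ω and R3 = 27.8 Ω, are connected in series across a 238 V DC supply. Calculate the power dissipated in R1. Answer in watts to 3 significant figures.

16.5 W

Since the resistors are in series they all carry the loop current I = V/R_total; the power in any one is I²R.
R_total = 3300 + 42.6 + 27.8 = 3370 Ω
I = V / R_total = 238 / 3370 = 0.07061 A
P_R1 = I² × R1 = (0.07061)² × 3300 = 16.46 W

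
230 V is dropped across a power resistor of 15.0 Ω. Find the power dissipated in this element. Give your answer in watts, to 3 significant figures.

V and R are stated; P = V²/R avoids computing the current.
P = (230 V)² / 15.0 Ω = 3527 W

3530 W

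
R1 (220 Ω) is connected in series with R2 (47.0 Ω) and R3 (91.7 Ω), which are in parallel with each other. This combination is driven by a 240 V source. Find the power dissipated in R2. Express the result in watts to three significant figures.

Reduce the parallel pair to R_p first; the network is then a simple series string.
R_p = (47.0×91.7)/(47.0+91.7) = 31.07 Ω
R_total = 220 + 31.07 = 251.1 Ω
I = V / R_total = 240 / 251.1 = 0.9559 A
Voltage across the parallel pair: V_p = I × R_p = 0.9559 × 31.07 = 29.70 V
With V_p across R2, its power is V_p²/R2.
P_R2 = (29.70)² / 47.0 = 18.77 W

18.8 W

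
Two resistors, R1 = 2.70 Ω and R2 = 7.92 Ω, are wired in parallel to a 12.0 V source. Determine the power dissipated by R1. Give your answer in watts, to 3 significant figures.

R1 sits directly across the source, so P = V²/R with V = 12.0 V.
P_R1 = V² / R1 = (12.0)² / 2.70 Ω = 53.33 W

53.3 W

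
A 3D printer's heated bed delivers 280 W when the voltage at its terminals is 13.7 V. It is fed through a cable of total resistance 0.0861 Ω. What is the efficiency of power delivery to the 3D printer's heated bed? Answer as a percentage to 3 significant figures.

88.6 %

I = P / V = 280 / 13.7 = 20.44 A through the cable.
P_line = I² R_line = (20.44)² × 0.0861 = 35.96 W
P_source = P_load + P_line = 280.0 + 35.96 = 316.0 W
η = P_load / P_source = 280.0 / 316.0 = 0.8862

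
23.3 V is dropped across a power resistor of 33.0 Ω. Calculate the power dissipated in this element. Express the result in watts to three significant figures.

Voltage and resistance are given, so P = V²/R is the one-step route.
P = (23.3 V)² / 33.0 Ω = 16.45 W

16.5 W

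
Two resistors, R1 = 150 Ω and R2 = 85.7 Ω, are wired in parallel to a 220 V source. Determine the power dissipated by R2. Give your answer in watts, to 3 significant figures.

Parallel branches share the same voltage; P = V²/R gives the branch power in one step.
P_R2 = V² / R2 = (220)² / 85.7 Ω = 564.8 W

565 W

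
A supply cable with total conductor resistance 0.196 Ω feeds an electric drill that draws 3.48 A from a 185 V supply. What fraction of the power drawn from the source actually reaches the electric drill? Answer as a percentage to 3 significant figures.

99.6 %

The supply cable carries the full 3.48 A.
P_line = I² R_line = (3.480)² × 0.196 = 2.374 W
P_source = V I = 185 × 3.480 = 643.8 W; P_load = 641.4 W
η = P_load / P_source = 641.4 / 643.8 = 0.9963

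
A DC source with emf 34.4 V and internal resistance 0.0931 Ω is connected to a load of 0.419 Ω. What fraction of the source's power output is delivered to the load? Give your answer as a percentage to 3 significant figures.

81.8 %

Efficiency is P_load / P_total. With a series r and R sharing the same I, P = I²R for each, so η = R/(R+r).
η = R / (R + r) = 0.419 / (0.419 + 0.0931) = 0.8182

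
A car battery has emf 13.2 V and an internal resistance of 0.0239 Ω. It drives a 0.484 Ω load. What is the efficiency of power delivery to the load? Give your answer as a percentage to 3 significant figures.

95.3 %

The source delivers εI, of which I²R reaches the load and I²r is lost; since I is common, η = R/(R+r).
η = R / (R + r) = 0.484 / (0.484 + 0.0239) = 0.9529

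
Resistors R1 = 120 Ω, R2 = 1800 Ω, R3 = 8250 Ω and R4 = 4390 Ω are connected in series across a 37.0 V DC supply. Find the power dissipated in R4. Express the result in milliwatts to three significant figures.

The current is common to all series resistors; compute it, then apply P = I²R for the target.
R_total = 120 + 1800 + 8250 + 4390 = 14560 Ω
I = V / R_total = 37.0 / 14560 = 0.002541 A
P_R4 = I² × R4 = (0.002541)² × 4390 = 0.02835 W

28.3 mW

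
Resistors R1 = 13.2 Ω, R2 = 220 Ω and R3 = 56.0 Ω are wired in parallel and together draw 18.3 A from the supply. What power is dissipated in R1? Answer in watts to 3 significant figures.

Only the total current is stated, so first find the parallel equivalent to get the voltage across the combination.
1/R_eq = 1/13.2 + 1/220 + 1/56.0 ⇒ R_eq = 10.19 Ω
V = I_total × R_eq = 18.30 × 10.19 = 186.4 V
P_R1 = V² / R1 = (186.4)² / 13.2 = 2633 W

2630 W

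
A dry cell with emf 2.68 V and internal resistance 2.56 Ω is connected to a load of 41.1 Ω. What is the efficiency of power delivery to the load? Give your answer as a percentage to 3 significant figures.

94.1 %

The source delivers εI, of which I²R reaches the load and I²r is lost; since I is common, η = R/(R+r).
η = R / (R + r) = 41.1 / (41.1 + 2.56) = 0.9414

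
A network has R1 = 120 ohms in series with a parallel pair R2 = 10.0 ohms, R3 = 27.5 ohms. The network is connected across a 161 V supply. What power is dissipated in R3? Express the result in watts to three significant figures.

Collapse R2‖R3 to a single equivalent, reducing the network to two series elements.
R_p = (10.0×27.5)/(10.0+27.5) = 7.333 Ω
R_total = 120 + 7.333 = 127.3 Ω
I = V / R_total = 161 / 127.3 = 1.264 A
Voltage across the parallel pair: V_p = I × R_p = 1.264 × 7.333 = 9.272 V
R3 sees V_p directly, so P = V_p² / R3.
P_R3 = (9.272)² / 27.5 = 3.126 W

3.13 W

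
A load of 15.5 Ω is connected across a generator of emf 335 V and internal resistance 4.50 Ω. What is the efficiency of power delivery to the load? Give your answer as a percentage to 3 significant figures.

77.5 %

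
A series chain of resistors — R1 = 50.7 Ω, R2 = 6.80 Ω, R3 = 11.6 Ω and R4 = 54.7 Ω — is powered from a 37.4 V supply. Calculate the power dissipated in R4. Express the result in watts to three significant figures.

Every series element carries the same I. Get I from the total resistance, then P = I² × R4.
R_total = 50.7 + 6.80 + 11.6 + 54.7 = 123.8 Ω
I = V / R_total = 37.4 / 123.8 = 0.3021 A
P_R4 = I² × R4 = (0.3021)² × 54.7 = 4.992 W

4.99 W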